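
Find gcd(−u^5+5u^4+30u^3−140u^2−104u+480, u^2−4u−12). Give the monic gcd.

u^2−4u−12

Euclidean algorithm in ℚ[u]:
  −u^5+5u^4+30u^3−140u^2−104u+480 = (−u^3+u^2+22u−40)(u^2−4u−12) + (0)
The last nonzero remainder u^2−4u−12 is already monic.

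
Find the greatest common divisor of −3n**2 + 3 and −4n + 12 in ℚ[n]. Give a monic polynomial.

1

Repeated division with remainder:
  −3n**2 + 3 = ((3/4)n + 9/4)(−4n + 12) + (−24)
  −4n + 12 = ((1/6)n − 1/2)(−24) + (0)
The last nonzero remainder is the constant −24, so the polynomials are coprime and gcd = 1.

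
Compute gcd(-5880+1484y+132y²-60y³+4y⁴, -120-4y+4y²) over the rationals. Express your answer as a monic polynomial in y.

By polynomial division,
  4y⁴-60y³+132y²+1484y-5880 = (y²-14y+49)(4y²-4y-120) + (0)
Last nonzero remainder: 4y²-4y-120. Dividing through by 4 gives the monic gcd y²-y-30.

-30-y+y²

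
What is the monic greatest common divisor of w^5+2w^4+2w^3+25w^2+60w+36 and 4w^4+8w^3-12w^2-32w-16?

w^2+3w+2

Repeated division with remainder:
  w^5+2w^4+2w^3+25w^2+60w+36 = ((1/4)w)(4w^4+8w^3-12w^2-32w-16) + (5w^3+33w^2+64w+36)
  4w^4+8w^3-12w^2-32w-16 = ((4/5)w-92/25)(5w^3+33w^2+64w+36) + ((1456/25)w^2+(4368/25)w+2912/25)
  5w^3+33w^2+64w+36 = ((125/1456)w+225/728)((1456/25)w^2+(4368/25)w+2912/25) + (0)
Last nonzero remainder: (1456/25)w^2+(4368/25)w+2912/25. Dividing through by 1456/25 gives the monic gcd w^2+3w+2.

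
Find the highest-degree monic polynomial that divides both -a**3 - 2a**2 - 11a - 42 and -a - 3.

Repeated division with remainder:
  -a**3 - 2a**2 - 11a - 42 = (a**2 - a + 14)(-a - 3) + (0)
Last nonzero remainder: -a - 3. Dividing through by -1 gives the monic gcd a + 3.

a + 3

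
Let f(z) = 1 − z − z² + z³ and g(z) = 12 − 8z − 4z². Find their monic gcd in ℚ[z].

By polynomial division,
  z³ − z² − z + 1 = (−(1/4)z + 3/4)(−4z² − 8z + 12) + (8z − 8)
  −4z² − 8z + 12 = (−(1/2)z − 3/2)(8z − 8) + (0)
Last nonzero remainder: 8z − 8. Dividing through by 8 gives the monic gcd z − 1.

−1 + z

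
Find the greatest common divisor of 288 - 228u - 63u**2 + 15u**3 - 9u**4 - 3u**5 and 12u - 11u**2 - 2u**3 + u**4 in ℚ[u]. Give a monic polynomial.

-3 + 2u + u**2

By polynomial division,
  -3u**5 - 9u**4 + 15u**3 - 63u**2 - 228u + 288 = (-3u - 15)(u**4 - 2u**3 - 11u**2 + 12u) + (-48u**3 - 192u**2 - 48u + 288)
  u**4 - 2u**3 - 11u**2 + 12u = (-(1/48)u + 1/8)(-48u**3 - 192u**2 - 48u + 288) + (12u**2 + 24u - 36)
  -48u**3 - 192u**2 - 48u + 288 = (-4u - 8)(12u**2 + 24u - 36) + (0)
Last nonzero remainder: 12u**2 + 24u - 36. Dividing through by 12 gives the monic gcd u**2 + 2u - 3.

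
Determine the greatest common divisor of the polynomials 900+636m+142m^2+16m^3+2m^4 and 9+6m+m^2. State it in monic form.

9+6m+m^2

Repeated division with remainder:
  2m^4+16m^3+142m^2+636m+900 = (2m^2+4m+100)(m^2+6m+9) + (0)
The last nonzero remainder m^2+6m+9 is already monic.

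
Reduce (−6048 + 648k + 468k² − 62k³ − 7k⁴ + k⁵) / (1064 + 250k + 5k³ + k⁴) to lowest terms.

(−216 + 108k − 18k² + k³)/(38 − 6k + k²)

Euclidean algorithm in ℚ[k]:
  k⁵ − 7k⁴ − 62k³ + 468k² + 648k − 6048 = (k − 12)(k⁴ + 5k³ + 250k + 1064) + (−2k³ + 218k² + 2584k + 6720)
  k⁴ + 5k³ + 250k + 1064 = (−(1/2)k − 57)(−2k³ + 218k² + 2584k + 6720) + (13718k² + 150898k + 384104)
  −2k³ + 218k² + 2584k + 6720 = (−(1/6859)k + 120/6859)(13718k² + 150898k + 384104) + (0)
Last nonzero remainder: 13718k² + 150898k + 384104. Dividing through by 13718 gives the monic gcd k² + 11k + 28.
Cancel k² + 11k + 28 from numerator and denominator to get the reduced form.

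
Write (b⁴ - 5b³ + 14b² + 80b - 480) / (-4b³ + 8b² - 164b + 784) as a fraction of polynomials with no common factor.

Euclidean algorithm in ℚ[b]:
  b⁴ - 5b³ + 14b² + 80b - 480 = (-(1/4)b + 3/4)(-4b³ + 8b² - 164b + 784) + (-33b² + 399b - 1068)
  -4b³ + 8b² - 164b + 784 = ((4/33)b + 148/121)(-33b² + 399b - 1068) + (-(63232/121)b + 252928/121)
  -33b² + 399b - 1068 = ((3993/63232)b - 32307/63232)(-(63232/121)b + 252928/121) + (0)
Last nonzero remainder: -(63232/121)b + 252928/121. Dividing through by -63232/121 gives the monic gcd b - 4.
Cancel b - 4 from numerator and denominator to get the reduced form.

(-b³ + b² - 10b - 120)/(4b² + 8b + 196)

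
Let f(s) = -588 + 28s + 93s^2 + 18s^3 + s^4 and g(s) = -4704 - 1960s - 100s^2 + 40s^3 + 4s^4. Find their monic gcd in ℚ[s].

42 + 13s + s^2

Euclidean algorithm in ℚ[s]:
  s^4 + 18s^3 + 93s^2 + 28s - 588 = (1/4)(4s^4 + 40s^3 - 100s^2 - 1960s - 4704) + (8s^3 + 118s^2 + 518s + 588)
  4s^4 + 40s^3 - 100s^2 - 1960s - 4704 = ((1/2)s - 19/8)(8s^3 + 118s^2 + 518s + 588) + (-(315/4)s^2 - (4095/4)s - 6615/2)
  8s^3 + 118s^2 + 518s + 588 = (-(32/315)s - 8/45)(-(315/4)s^2 - (4095/4)s - 6615/2) + (0)
Last nonzero remainder: -(315/4)s^2 - (4095/4)s - 6615/2. Dividing through by -315/4 gives the monic gcd s^2 + 13s + 42.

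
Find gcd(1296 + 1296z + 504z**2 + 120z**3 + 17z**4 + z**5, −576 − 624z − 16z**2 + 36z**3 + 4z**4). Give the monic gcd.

36 + 12z + z**2

Repeated division with remainder:
  z**5 + 17z**4 + 120z**3 + 504z**2 + 1296z + 1296 = ((1/4)z + 2)(4z**4 + 36z**3 − 16z**2 − 624z − 576) + (52z**3 + 692z**2 + 2688z + 2448)
  4z**4 + 36z**3 − 16z**2 − 624z − 576 = ((1/13)z − 56/169)(52z**3 + 692z**2 + 2688z + 2448) + ((1104/169)z**2 + (13248/169)z + 39744/169)
  52z**3 + 692z**2 + 2688z + 2448 = ((2197/276)z + 2873/276)((1104/169)z**2 + (13248/169)z + 39744/169) + (0)
Last nonzero remainder: (1104/169)z**2 + (13248/169)z + 39744/169. Dividing through by 1104/169 gives the monic gcd z**2 + 12z + 36.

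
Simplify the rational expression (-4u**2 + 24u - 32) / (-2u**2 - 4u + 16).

Repeated division with remainder:
  -4u**2 + 24u - 32 = (2)(-2u**2 - 4u + 16) + (32u - 64)
  -2u**2 - 4u + 16 = (-(1/16)u - 1/4)(32u - 64) + (0)
Last nonzero remainder: 32u - 64. Dividing through by 32 gives the monic gcd u - 2.
Cancel u - 2 from numerator and denominator to get the reduced form.

(2u - 8)/(u + 4)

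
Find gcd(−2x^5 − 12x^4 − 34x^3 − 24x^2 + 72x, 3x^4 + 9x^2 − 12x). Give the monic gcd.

x^2 − x

By polynomial division,
  −2x^5 − 12x^4 − 34x^3 − 24x^2 + 72x = (−(2/3)x − 4)(3x^4 + 9x^2 − 12x) + (−28x^3 + 4x^2 + 24x)
  3x^4 + 9x^2 − 12x = (−(3/28)x − 3/196)(−28x^3 + 4x^2 + 24x) + ((570/49)x^2 − (570/49)x)
  −28x^3 + 4x^2 + 24x = (−(686/285)x − 196/95)((570/49)x^2 − (570/49)x) + (0)
Last nonzero remainder: (570/49)x^2 − (570/49)x. Dividing through by 570/49 gives the monic gcd x^2 − x.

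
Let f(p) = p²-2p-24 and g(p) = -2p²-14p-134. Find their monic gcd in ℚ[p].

Repeated division with remainder:
  p²-2p-24 = (-1/2)(-2p²-14p-134) + (-9p-91)
  -2p²-14p-134 = ((2/9)p-56/81)(-9p-91) + (-15950/81)
  -9p-91 = ((729/15950)p+7371/15950)(-15950/81) + (0)
The last nonzero remainder is the constant -15950/81, so the polynomials are coprime and gcd = 1.

1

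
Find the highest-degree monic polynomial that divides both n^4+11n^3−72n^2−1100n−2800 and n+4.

Euclidean algorithm in ℚ[n]:
  n^4+11n^3−72n^2−1100n−2800 = (n^3+7n^2−100n−700)(n+4) + (0)
The last nonzero remainder n+4 is already monic.

n+4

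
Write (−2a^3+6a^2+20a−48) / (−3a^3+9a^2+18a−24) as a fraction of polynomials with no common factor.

(2a^2+2a−12)/(3a^2+3a−6)

Apply the Euclidean algorithm:
  −2a^3+6a^2+20a−48 = (2/3)(−3a^3+9a^2+18a−24) + (8a−32)
  −3a^3+9a^2+18a−24 = (−(3/8)a^2−(3/8)a+3/4)(8a−32) + (0)
Last nonzero remainder: 8a−32. Dividing through by 8 gives the monic gcd a−4.
Cancel a−4 from numerator and denominator to get the reduced form.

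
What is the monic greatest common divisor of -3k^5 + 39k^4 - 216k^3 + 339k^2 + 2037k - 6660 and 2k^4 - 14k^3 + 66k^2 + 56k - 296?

k^2 - 7k + 37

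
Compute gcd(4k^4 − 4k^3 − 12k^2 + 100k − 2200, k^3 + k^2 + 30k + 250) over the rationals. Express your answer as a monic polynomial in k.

Apply the Euclidean algorithm:
  4k^4 − 4k^3 − 12k^2 + 100k − 2200 = (4k − 8)(k^3 + k^2 + 30k + 250) + (−124k^2 − 660k − 200)
  k^3 + k^2 + 30k + 250 = (−(1/124)k + 67/1922)(−124k^2 − 660k − 200) + ((49390/961)k + 246950/961)
  −124k^2 − 660k − 200 = (−(59582/24695)k − 3844/4939)((49390/961)k + 246950/961) + (0)
Last nonzero remainder: (49390/961)k + 246950/961. Dividing through by 49390/961 gives the monic gcd k + 5.

k + 5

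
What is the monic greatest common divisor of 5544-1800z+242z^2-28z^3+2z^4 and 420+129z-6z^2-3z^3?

-7+z

Repeated division with remainder:
  2z^4-28z^3+242z^2-1800z+5544 = (-(2/3)z+32/3)(-3z^3-6z^2+129z+420) + (392z^2-2896z+1064)
  -3z^3-6z^2+129z+420 = (-(3/392)z-345/4802)(392z^2-2896z+1064) + (-(170280/2401)z+170280/343)
  392z^2-2896z+1064 = (-(117649/21285)z+45619/21285)(-(170280/2401)z+170280/343) + (0)
Last nonzero remainder: -(170280/2401)z+170280/343. Dividing through by -170280/2401 gives the monic gcd z-7.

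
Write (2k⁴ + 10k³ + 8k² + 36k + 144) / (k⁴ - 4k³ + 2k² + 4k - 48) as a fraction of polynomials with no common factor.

(2k² + 14k + 24)/(k² - 2k - 8)

Euclidean algorithm in ℚ[k]:
  2k⁴ + 10k³ + 8k² + 36k + 144 = (2)(k⁴ - 4k³ + 2k² + 4k - 48) + (18k³ + 4k² + 28k + 240)
  k⁴ - 4k³ + 2k² + 4k - 48 = ((1/18)k - 19/81)(18k³ + 4k² + 28k + 240) + ((112/81)k² - (224/81)k + 224/27)
  18k³ + 4k² + 28k + 240 = ((729/56)k + 405/14)((112/81)k² - (224/81)k + 224/27) + (0)
Last nonzero remainder: (112/81)k² - (224/81)k + 224/27. Dividing through by 112/81 gives the monic gcd k² - 2k + 6.
Cancel k² - 2k + 6 from numerator and denominator to get the reduced form.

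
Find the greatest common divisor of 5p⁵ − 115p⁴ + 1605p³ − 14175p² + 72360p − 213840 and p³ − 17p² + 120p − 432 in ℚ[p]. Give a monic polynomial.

By polynomial division,
  5p⁵ − 115p⁴ + 1605p³ − 14175p² + 72360p − 213840 = (5p² − 30p + 495)(p³ − 17p² + 120p − 432) + (0)
The last nonzero remainder p³ − 17p² + 120p − 432 is already monic.

p³ − 17p² + 120p − 432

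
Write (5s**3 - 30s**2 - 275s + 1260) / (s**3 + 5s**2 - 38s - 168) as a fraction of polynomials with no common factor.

(5s**2 - 65s + 180)/(s**2 - 2s - 24)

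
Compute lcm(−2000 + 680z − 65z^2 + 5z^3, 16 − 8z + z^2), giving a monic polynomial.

1600 − 944z + 188z^2 − 17z^3 + z^4

Repeated division with remainder:
  5z^3 − 65z^2 + 680z − 2000 = (5z − 25)(z^2 − 8z + 16) + (400z − 1600)
  z^2 − 8z + 16 = ((1/400)z − 1/100)(400z − 1600) + (0)
Last nonzero remainder: 400z − 1600. Dividing through by 400 gives the monic gcd z − 4.
Then lcm(f, g) = f·g / gcd(f, g); expanding and making the result monic gives the answer.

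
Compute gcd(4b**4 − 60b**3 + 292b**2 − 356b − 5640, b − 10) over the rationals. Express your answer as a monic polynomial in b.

Repeated division with remainder:
  4b**4 − 60b**3 + 292b**2 − 356b − 5640 = (4b**3 − 20b**2 + 92b + 564)(b − 10) + (0)
The last nonzero remainder b − 10 is already monic.

b − 10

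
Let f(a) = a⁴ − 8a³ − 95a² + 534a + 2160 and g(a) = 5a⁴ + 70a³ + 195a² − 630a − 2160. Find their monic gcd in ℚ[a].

By polynomial division,
  a⁴ − 8a³ − 95a² + 534a + 2160 = (1/5)(5a⁴ + 70a³ + 195a² − 630a − 2160) + (−22a³ − 134a² + 660a + 2592)
  5a⁴ + 70a³ + 195a² − 630a − 2160 = (−(5/22)a − 435/242)(−22a³ − 134a² + 660a + 2592) + ((12600/121)a² + (12600/11)a + 302400/121)
  −22a³ − 134a² + 660a + 2592 = (−(1331/6300)a + 363/350)((12600/121)a² + (12600/11)a + 302400/121) + (0)
Last nonzero remainder: (12600/121)a² + (12600/11)a + 302400/121. Dividing through by 12600/121 gives the monic gcd a² + 11a + 24.

a² + 11a + 24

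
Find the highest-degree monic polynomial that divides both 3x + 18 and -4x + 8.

1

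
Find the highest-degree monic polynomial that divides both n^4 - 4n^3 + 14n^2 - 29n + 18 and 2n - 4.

By polynomial division,
  n^4 - 4n^3 + 14n^2 - 29n + 18 = ((1/2)n^3 - n^2 + 5n - 9/2)(2n - 4) + (0)
Last nonzero remainder: 2n - 4. Dividing through by 2 gives the monic gcd n - 2.

n - 2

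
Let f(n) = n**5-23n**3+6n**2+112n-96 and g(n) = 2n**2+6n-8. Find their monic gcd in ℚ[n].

Apply the Euclidean algorithm:
  n**5-23n**3+6n**2+112n-96 = ((1/2)n**3-(3/2)n**2-5n+12)(2n**2+6n-8) + (0)
Last nonzero remainder: 2n**2+6n-8. Dividing through by 2 gives the monic gcd n**2+3n-4.

n**2+3n-4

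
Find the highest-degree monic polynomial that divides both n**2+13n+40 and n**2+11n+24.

Repeated division with remainder:
  n**2+13n+40 = (n**2+11n+24) + (2n+16)
  n**2+11n+24 = ((1/2)n+3/2)(2n+16) + (0)
Last nonzero remainder: 2n+16. Dividing through by 2 gives the monic gcd n+8.

n+8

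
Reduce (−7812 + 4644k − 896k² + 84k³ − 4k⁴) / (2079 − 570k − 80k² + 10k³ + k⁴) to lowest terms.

(−372 + 44k − 4k²)/(99 + 20k + k²)

By polynomial division,
  −4k⁴ + 84k³ − 896k² + 4644k − 7812 = (−4)(k⁴ + 10k³ − 80k² − 570k + 2079) + (124k³ − 1216k² + 2364k + 504)
  k⁴ + 10k³ − 80k² − 570k + 2079 = ((1/124)k + 307/1922)(124k³ − 1216k² + 2364k + 504) + ((91455/961)k² − (914550/961)k + 1920555/961)
  124k³ − 1216k² + 2364k + 504 = ((119164/91455)k + 7688/30485)((91455/961)k² − (914550/961)k + 1920555/961) + (0)
Last nonzero remainder: (91455/961)k² − (914550/961)k + 1920555/961. Dividing through by 91455/961 gives the monic gcd k² − 10k + 21.
Cancel k² − 10k + 21 from numerator and denominator to get the reduced form.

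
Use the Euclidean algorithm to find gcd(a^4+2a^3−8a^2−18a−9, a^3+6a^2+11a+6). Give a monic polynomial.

a^2+4a+3

Euclidean algorithm in ℚ[a]:
  a^4+2a^3−8a^2−18a−9 = (a−4)(a^3+6a^2+11a+6) + (5a^2+20a+15)
  a^3+6a^2+11a+6 = ((1/5)a+2/5)(5a^2+20a+15) + (0)
Last nonzero remainder: 5a^2+20a+15. Dividing through by 5 gives the monic gcd a^2+4a+3.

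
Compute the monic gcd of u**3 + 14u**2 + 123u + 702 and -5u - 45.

u + 9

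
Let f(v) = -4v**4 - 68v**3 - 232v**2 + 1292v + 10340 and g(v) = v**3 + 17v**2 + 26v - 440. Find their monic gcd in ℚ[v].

Repeated division with remainder:
  -4v**4 - 68v**3 - 232v**2 + 1292v + 10340 = (-4v)(v**3 + 17v**2 + 26v - 440) + (-128v**2 - 468v + 10340)
  v**3 + 17v**2 + 26v - 440 = (-(1/128)v - 427/4096)(-128v**2 - 468v + 10340) + ((59385/1024)v + 653235/1024)
  -128v**2 - 468v + 10340 = (-(131072/59385)v + 192512/11877)((59385/1024)v + 653235/1024) + (0)
Last nonzero remainder: (59385/1024)v + 653235/1024. Dividing through by 59385/1024 gives the monic gcd v + 11.

v + 11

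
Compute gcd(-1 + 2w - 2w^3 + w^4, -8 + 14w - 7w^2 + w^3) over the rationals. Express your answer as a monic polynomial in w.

-1 + w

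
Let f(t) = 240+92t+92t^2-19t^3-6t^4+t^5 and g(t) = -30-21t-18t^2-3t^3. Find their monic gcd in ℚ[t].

By polynomial division,
  t^5-6t^4-19t^3+92t^2+92t+240 = (-(1/3)t^2+4t-46/3)(-3t^3-18t^2-21t-30) + (-110t^2-110t-220)
  -3t^3-18t^2-21t-30 = ((3/110)t+3/22)(-110t^2-110t-220) + (0)
Last nonzero remainder: -110t^2-110t-220. Dividing through by -110 gives the monic gcd t^2+t+2.

2+t+t^2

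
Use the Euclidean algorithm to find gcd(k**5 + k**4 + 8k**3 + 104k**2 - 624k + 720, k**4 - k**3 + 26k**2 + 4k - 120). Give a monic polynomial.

Euclidean algorithm in ℚ[k]:
  k**5 + k**4 + 8k**3 + 104k**2 - 624k + 720 = (k + 2)(k**4 - k**3 + 26k**2 + 4k - 120) + (-16k**3 + 48k**2 - 512k + 960)
  k**4 - k**3 + 26k**2 + 4k - 120 = (-(1/16)k - 1/8)(-16k**3 + 48k**2 - 512k + 960) + (0)
Last nonzero remainder: -16k**3 + 48k**2 - 512k + 960. Dividing through by -16 gives the monic gcd k**3 - 3k**2 + 32k - 60.

k**3 - 3k**2 + 32k - 60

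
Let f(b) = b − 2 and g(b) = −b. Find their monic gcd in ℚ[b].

1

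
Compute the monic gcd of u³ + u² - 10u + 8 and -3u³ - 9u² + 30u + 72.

u + 4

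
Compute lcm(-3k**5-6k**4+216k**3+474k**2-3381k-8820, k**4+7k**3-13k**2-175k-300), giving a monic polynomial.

k**6+7k**5-62k**4-518k**3+337k**2+8575k+14700

By polynomial division,
  -3k**5-6k**4+216k**3+474k**2-3381k-8820 = (-3k+15)(k**4+7k**3-13k**2-175k-300) + (72k**3+144k**2-1656k-4320)
  k**4+7k**3-13k**2-175k-300 = ((1/72)k+5/72)(72k**3+144k**2-1656k-4320) + (0)
Last nonzero remainder: 72k**3+144k**2-1656k-4320. Dividing through by 72 gives the monic gcd k**3+2k**2-23k-60.
Then lcm(f, g) = f·g / gcd(f, g); expanding and making the result monic gives the answer.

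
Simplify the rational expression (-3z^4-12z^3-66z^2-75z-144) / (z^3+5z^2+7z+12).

(-3z^2-9z-48)/(z+4)

By polynomial division,
  -3z^4-12z^3-66z^2-75z-144 = (-3z+3)(z^3+5z^2+7z+12) + (-60z^2-60z-180)
  z^3+5z^2+7z+12 = (-(1/60)z-1/15)(-60z^2-60z-180) + (0)
Last nonzero remainder: -60z^2-60z-180. Dividing through by -60 gives the monic gcd z^2+z+3.
Cancel z^2+z+3 from numerator and denominator to get the reduced form.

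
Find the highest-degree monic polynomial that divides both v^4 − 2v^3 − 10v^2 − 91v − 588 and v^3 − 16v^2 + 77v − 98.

v − 7

Repeated division with remainder:
  v^4 − 2v^3 − 10v^2 − 91v − 588 = (v + 14)(v^3 − 16v^2 + 77v − 98) + (137v^2 − 1071v + 784)
  v^3 − 16v^2 + 77v − 98 = ((1/137)v − 1121/18769)(137v^2 − 1071v + 784) + ((137214/18769)v − 960498/18769)
  137v^2 − 1071v + 784 = ((2571353/137214)v − 150152/9801)((137214/18769)v − 960498/18769) + (0)
Last nonzero remainder: (137214/18769)v − 960498/18769. Dividing through by 137214/18769 gives the monic gcd v − 7.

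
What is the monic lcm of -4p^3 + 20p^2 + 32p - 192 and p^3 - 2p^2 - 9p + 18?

Euclidean algorithm in ℚ[p]:
  -4p^3 + 20p^2 + 32p - 192 = (-4)(p^3 - 2p^2 - 9p + 18) + (12p^2 - 4p - 120)
  p^3 - 2p^2 - 9p + 18 = ((1/12)p - 5/36)(12p^2 - 4p - 120) + ((4/9)p + 4/3)
  12p^2 - 4p - 120 = (27p - 90)((4/9)p + 4/3) + (0)
Last nonzero remainder: (4/9)p + 4/3. Dividing through by 4/9 gives the monic gcd p + 3.
Then lcm(f, g) = f·g / gcd(f, g); expanding and making the result monic gives the answer.

p^5 - 10p^4 + 23p^3 + 58p^2 - 288p + 288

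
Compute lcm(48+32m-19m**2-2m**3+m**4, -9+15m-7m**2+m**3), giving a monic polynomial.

Repeated division with remainder:
  m**4-2m**3-19m**2+32m+48 = (m+5)(m**3-7m**2+15m-9) + (m**2-34m+93)
  m**3-7m**2+15m-9 = (m+27)(m**2-34m+93) + (840m-2520)
  m**2-34m+93 = ((1/840)m-31/840)(840m-2520) + (0)
Last nonzero remainder: 840m-2520. Dividing through by 840 gives the monic gcd m-3.
Then lcm(f, g) = f·g / gcd(f, g); expanding and making the result monic gives the answer.

144-96m-137m**2+102m**3-8m**4-6m**5+m**6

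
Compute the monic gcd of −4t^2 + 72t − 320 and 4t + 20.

1

Repeated division with remainder:
  −4t^2 + 72t − 320 = (−t + 23)(4t + 20) + (−780)
  4t + 20 = (−(1/195)t − 1/39)(−780) + (0)
The last nonzero remainder is the constant −780, so the polynomials are coprime and gcd = 1.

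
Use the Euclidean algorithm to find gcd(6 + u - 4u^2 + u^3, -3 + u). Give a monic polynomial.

-3 + u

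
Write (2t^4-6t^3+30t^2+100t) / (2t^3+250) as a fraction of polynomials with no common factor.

(t^2+2t)/(t+5)

By polynomial division,
  2t^4-6t^3+30t^2+100t = (t-3)(2t^3+250) + (30t^2-150t+750)
  2t^3+250 = ((1/15)t+1/3)(30t^2-150t+750) + (0)
Last nonzero remainder: 30t^2-150t+750. Dividing through by 30 gives the monic gcd t^2-5t+25.
Cancel t^2-5t+25 from numerator and denominator to get the reduced form.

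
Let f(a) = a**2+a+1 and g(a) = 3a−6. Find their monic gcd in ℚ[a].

1

By polynomial division,
  a**2+a+1 = ((1/3)a+1)(3a−6) + (7)
  3a−6 = ((3/7)a−6/7)(7) + (0)
The last nonzero remainder is the constant 7, so the polynomials are coprime and gcd = 1.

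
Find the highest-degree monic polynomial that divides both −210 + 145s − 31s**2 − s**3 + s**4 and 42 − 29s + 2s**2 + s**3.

−21 + 4s + s**2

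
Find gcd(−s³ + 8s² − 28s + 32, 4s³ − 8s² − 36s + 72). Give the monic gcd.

s − 2

Euclidean algorithm in ℚ[s]:
  −s³ + 8s² − 28s + 32 = (−1/4)(4s³ − 8s² − 36s + 72) + (6s² − 37s + 50)
  4s³ − 8s² − 36s + 72 = ((2/3)s + 25/9)(6s² − 37s + 50) + ((301/9)s − 602/9)
  6s² − 37s + 50 = ((54/301)s − 225/301)((301/9)s − 602/9) + (0)
Last nonzero remainder: (301/9)s − 602/9. Dividing through by 301/9 gives the monic gcd s − 2.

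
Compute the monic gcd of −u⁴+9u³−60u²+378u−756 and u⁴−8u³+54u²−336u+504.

By polynomial division,
  −u⁴+9u³−60u²+378u−756 = (−1)(u⁴−8u³+54u²−336u+504) + (u³−6u²+42u−252)
  u⁴−8u³+54u²−336u+504 = (u−2)(u³−6u²+42u−252) + (0)
The last nonzero remainder u³−6u²+42u−252 is already monic.

u³−6u²+42u−252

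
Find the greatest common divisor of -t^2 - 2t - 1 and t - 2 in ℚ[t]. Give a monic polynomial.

1

By polynomial division,
  -t^2 - 2t - 1 = (-t - 4)(t - 2) + (-9)
  t - 2 = (-(1/9)t + 2/9)(-9) + (0)
The last nonzero remainder is the constant -9, so the polynomials are coprime and gcd = 1.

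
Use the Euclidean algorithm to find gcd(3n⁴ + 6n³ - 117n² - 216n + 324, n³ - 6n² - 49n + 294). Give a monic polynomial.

Apply the Euclidean algorithm:
  3n⁴ + 6n³ - 117n² - 216n + 324 = (3n + 24)(n³ - 6n² - 49n + 294) + (174n² + 78n - 6732)
  n³ - 6n² - 49n + 294 = ((1/174)n - 187/5046)(174n² + 78n - 6732) + (-(6240/841)n + 37440/841)
  174n² + 78n - 6732 = (-(24389/1040)n - 157267/1040)(-(6240/841)n + 37440/841) + (0)
Last nonzero remainder: -(6240/841)n + 37440/841. Dividing through by -6240/841 gives the monic gcd n - 6.

n - 6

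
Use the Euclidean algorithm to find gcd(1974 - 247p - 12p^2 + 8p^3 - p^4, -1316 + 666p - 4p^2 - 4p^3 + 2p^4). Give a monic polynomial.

Repeated division with remainder:
  -p^4 + 8p^3 - 12p^2 - 247p + 1974 = (-1/2)(2p^4 - 4p^3 - 4p^2 + 666p - 1316) + (6p^3 - 14p^2 + 86p + 1316)
  2p^4 - 4p^3 - 4p^2 + 666p - 1316 = ((1/3)p + 1/9)(6p^3 - 14p^2 + 86p + 1316) + (-(280/9)p^2 + (1960/9)p - 13160/9)
  6p^3 - 14p^2 + 86p + 1316 = (-(27/140)p - 9/10)(-(280/9)p^2 + (1960/9)p - 13160/9) + (0)
Last nonzero remainder: -(280/9)p^2 + (1960/9)p - 13160/9. Dividing through by -280/9 gives the monic gcd p^2 - 7p + 47.

47 - 7p + p^2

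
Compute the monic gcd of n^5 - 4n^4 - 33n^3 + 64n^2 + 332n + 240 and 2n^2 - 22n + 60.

Euclidean algorithm in ℚ[n]:
  n^5 - 4n^4 - 33n^3 + 64n^2 + 332n + 240 = ((1/2)n^3 + (7/2)n^2 + 7n + 4)(2n^2 - 22n + 60) + (0)
Last nonzero remainder: 2n^2 - 22n + 60. Dividing through by 2 gives the monic gcd n^2 - 11n + 30.

n^2 - 11n + 30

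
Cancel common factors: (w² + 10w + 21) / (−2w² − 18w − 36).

(−w − 7)/(2w + 12)

Repeated division with remainder:
  w² + 10w + 21 = (−1/2)(−2w² − 18w − 36) + (w + 3)
  −2w² − 18w − 36 = (−2w − 12)(w + 3) + (0)
The last nonzero remainder w + 3 is already monic.
Cancel w + 3 from numerator and denominator to get the reduced form.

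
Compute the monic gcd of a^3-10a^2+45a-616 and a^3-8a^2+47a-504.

Euclidean algorithm in ℚ[a]:
  a^3-10a^2+45a-616 = (a^3-8a^2+47a-504) + (-2a^2-2a-112)
  a^3-8a^2+47a-504 = (-(1/2)a+9/2)(-2a^2-2a-112) + (0)
Last nonzero remainder: -2a^2-2a-112. Dividing through by -2 gives the monic gcd a^2+a+56.

a^2+a+56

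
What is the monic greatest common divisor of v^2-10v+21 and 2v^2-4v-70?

Euclidean algorithm in ℚ[v]:
  v^2-10v+21 = (1/2)(2v^2-4v-70) + (-8v+56)
  2v^2-4v-70 = (-(1/4)v-5/4)(-8v+56) + (0)
Last nonzero remainder: -8v+56. Dividing through by -8 gives the monic gcd v-7.

v-7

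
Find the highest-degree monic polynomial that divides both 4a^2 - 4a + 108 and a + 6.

Repeated division with remainder:
  4a^2 - 4a + 108 = (4a - 28)(a + 6) + (276)
  a + 6 = ((1/276)a + 1/46)(276) + (0)
The last nonzero remainder is the constant 276, so the polynomials are coprime and gcd = 1.

1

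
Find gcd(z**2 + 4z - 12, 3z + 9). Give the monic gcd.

Repeated division with remainder:
  z**2 + 4z - 12 = ((1/3)z + 1/3)(3z + 9) + (-15)
  3z + 9 = (-(1/5)z - 3/5)(-15) + (0)
The last nonzero remainder is the constant -15, so the polynomials are coprime and gcd = 1.

1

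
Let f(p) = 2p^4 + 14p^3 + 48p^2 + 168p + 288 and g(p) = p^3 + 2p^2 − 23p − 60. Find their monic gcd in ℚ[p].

By polynomial division,
  2p^4 + 14p^3 + 48p^2 + 168p + 288 = (2p + 10)(p^3 + 2p^2 − 23p − 60) + (74p^2 + 518p + 888)
  p^3 + 2p^2 − 23p − 60 = ((1/74)p − 5/74)(74p^2 + 518p + 888) + (0)
Last nonzero remainder: 74p^2 + 518p + 888. Dividing through by 74 gives the monic gcd p^2 + 7p + 12.

p^2 + 7p + 12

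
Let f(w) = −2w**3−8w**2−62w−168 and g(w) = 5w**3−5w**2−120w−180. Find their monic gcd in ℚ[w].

w+3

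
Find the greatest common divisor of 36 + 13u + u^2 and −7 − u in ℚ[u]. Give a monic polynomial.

Apply the Euclidean algorithm:
  u^2 + 13u + 36 = (−u − 6)(−u − 7) + (−6)
  −u − 7 = ((1/6)u + 7/6)(−6) + (0)
The last nonzero remainder is the constant −6, so the polynomials are coprime and gcd = 1.

1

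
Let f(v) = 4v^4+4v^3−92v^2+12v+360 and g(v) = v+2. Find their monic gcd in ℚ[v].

Euclidean algorithm in ℚ[v]:
  4v^4+4v^3−92v^2+12v+360 = (4v^3−4v^2−84v+180)(v+2) + (0)
The last nonzero remainder v+2 is already monic.

v+2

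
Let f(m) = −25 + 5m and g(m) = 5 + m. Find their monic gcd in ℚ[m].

1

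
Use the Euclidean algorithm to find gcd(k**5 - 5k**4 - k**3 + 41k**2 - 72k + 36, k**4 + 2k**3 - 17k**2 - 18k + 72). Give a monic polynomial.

k**3 - 2k**2 - 9k + 18

Repeated division with remainder:
  k**5 - 5k**4 - k**3 + 41k**2 - 72k + 36 = (k - 7)(k**4 + 2k**3 - 17k**2 - 18k + 72) + (30k**3 - 60k**2 - 270k + 540)
  k**4 + 2k**3 - 17k**2 - 18k + 72 = ((1/30)k + 2/15)(30k**3 - 60k**2 - 270k + 540) + (0)
Last nonzero remainder: 30k**3 - 60k**2 - 270k + 540. Dividing through by 30 gives the monic gcd k**3 - 2k**2 - 9k + 18.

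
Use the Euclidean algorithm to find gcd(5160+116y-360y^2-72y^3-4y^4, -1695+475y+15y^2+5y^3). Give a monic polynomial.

-3+y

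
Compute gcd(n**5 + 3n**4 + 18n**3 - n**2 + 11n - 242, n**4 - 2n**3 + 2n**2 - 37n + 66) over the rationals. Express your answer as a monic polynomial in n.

n**3 + n**2 + 5n - 22

Repeated division with remainder:
  n**5 + 3n**4 + 18n**3 - n**2 + 11n - 242 = (n + 5)(n**4 - 2n**3 + 2n**2 - 37n + 66) + (26n**3 + 26n**2 + 130n - 572)
  n**4 - 2n**3 + 2n**2 - 37n + 66 = ((1/26)n - 3/26)(26n**3 + 26n**2 + 130n - 572) + (0)
Last nonzero remainder: 26n**3 + 26n**2 + 130n - 572. Dividing through by 26 gives the monic gcd n**3 + n**2 + 5n - 22.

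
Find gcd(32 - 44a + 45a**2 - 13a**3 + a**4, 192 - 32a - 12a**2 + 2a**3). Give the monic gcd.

By polynomial division,
  a**4 - 13a**3 + 45a**2 - 44a + 32 = ((1/2)a - 7/2)(2a**3 - 12a**2 - 32a + 192) + (19a**2 - 252a + 704)
  2a**3 - 12a**2 - 32a + 192 = ((2/19)a + 276/361)(19a**2 - 252a + 704) + ((31248/361)a - 124992/361)
  19a**2 - 252a + 704 = ((6859/31248)a - 3971/1953)((31248/361)a - 124992/361) + (0)
Last nonzero remainder: (31248/361)a - 124992/361. Dividing through by 31248/361 gives the monic gcd a - 4.

-4 + a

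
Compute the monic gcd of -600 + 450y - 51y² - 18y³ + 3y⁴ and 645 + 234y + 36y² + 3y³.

5 + y

Apply the Euclidean algorithm:
  3y⁴ - 18y³ - 51y² + 450y - 600 = (y - 18)(3y³ + 36y² + 234y + 645) + (363y² + 4017y + 11010)
  3y³ + 36y² + 234y + 645 = ((1/121)y + 113/14641)(363y² + 4017y + 11010) + ((1639863/14641)y + 8199315/14641)
  363y² + 4017y + 11010 = ((1771561/546621)y + 10746494/546621)((1639863/14641)y + 8199315/14641) + (0)
Last nonzero remainder: (1639863/14641)y + 8199315/14641. Dividing through by 1639863/14641 gives the monic gcd y + 5.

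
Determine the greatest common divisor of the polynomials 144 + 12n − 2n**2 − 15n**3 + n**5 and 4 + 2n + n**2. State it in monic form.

4 + 2n + n**2

Repeated division with remainder:
  n**5 − 15n**3 − 2n**2 + 12n + 144 = (n**3 − 2n**2 − 15n + 36)(n**2 + 2n + 4) + (0)
The last nonzero remainder n**2 + 2n + 4 is already monic.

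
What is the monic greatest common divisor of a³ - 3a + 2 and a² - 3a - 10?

a + 2

Apply the Euclidean algorithm:
  a³ - 3a + 2 = (a + 3)(a² - 3a - 10) + (16a + 32)
  a² - 3a - 10 = ((1/16)a - 5/16)(16a + 32) + (0)
Last nonzero remainder: 16a + 32. Dividing through by 16 gives the monic gcd a + 2.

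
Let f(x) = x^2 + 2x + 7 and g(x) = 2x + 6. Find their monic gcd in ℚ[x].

1

Euclidean algorithm in ℚ[x]:
  x^2 + 2x + 7 = ((1/2)x − 1/2)(2x + 6) + (10)
  2x + 6 = ((1/5)x + 3/5)(10) + (0)
The last nonzero remainder is the constant 10, so the polynomials are coprime and gcd = 1.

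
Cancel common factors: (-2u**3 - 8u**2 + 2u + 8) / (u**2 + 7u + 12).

(-2u**2 + 2)/(u + 3)

Repeated division with remainder:
  -2u**3 - 8u**2 + 2u + 8 = (-2u + 6)(u**2 + 7u + 12) + (-16u - 64)
  u**2 + 7u + 12 = (-(1/16)u - 3/16)(-16u - 64) + (0)
Last nonzero remainder: -16u - 64. Dividing through by -16 gives the monic gcd u + 4.
Cancel u + 4 from numerator and denominator to get the reduced form.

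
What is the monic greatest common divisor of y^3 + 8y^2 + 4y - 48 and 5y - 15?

1

Repeated division with remainder:
  y^3 + 8y^2 + 4y - 48 = ((1/5)y^2 + (11/5)y + 37/5)(5y - 15) + (63)
  5y - 15 = ((5/63)y - 5/21)(63) + (0)
The last nonzero remainder is the constant 63, so the polynomials are coprime and gcd = 1.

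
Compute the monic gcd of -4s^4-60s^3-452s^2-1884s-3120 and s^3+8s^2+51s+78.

s^2+6s+39

By polynomial division,
  -4s^4-60s^3-452s^2-1884s-3120 = (-4s-28)(s^3+8s^2+51s+78) + (-24s^2-144s-936)
  s^3+8s^2+51s+78 = (-(1/24)s-1/12)(-24s^2-144s-936) + (0)
Last nonzero remainder: -24s^2-144s-936. Dividing through by -24 gives the monic gcd s^2+6s+39.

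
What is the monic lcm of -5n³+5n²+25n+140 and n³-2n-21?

n⁴-4n³-2n²-13n+84

Repeated division with remainder:
  -5n³+5n²+25n+140 = (-5)(n³-2n-21) + (5n²+15n+35)
  n³-2n-21 = ((1/5)n-3/5)(5n²+15n+35) + (0)
Last nonzero remainder: 5n²+15n+35. Dividing through by 5 gives the monic gcd n²+3n+7.
Then lcm(f, g) = f·g / gcd(f, g); expanding and making the result monic gives the answer.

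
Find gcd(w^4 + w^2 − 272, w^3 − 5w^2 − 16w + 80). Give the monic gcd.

Apply the Euclidean algorithm:
  w^4 + w^2 − 272 = (w + 5)(w^3 − 5w^2 − 16w + 80) + (42w^2 − 672)
  w^3 − 5w^2 − 16w + 80 = ((1/42)w − 5/42)(42w^2 − 672) + (0)
Last nonzero remainder: 42w^2 − 672. Dividing through by 42 gives the monic gcd w^2 − 16.

w^2 − 16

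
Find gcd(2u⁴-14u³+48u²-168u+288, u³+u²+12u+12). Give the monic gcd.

u²+12

Apply the Euclidean algorithm:
  2u⁴-14u³+48u²-168u+288 = (2u-16)(u³+u²+12u+12) + (40u²+480)
  u³+u²+12u+12 = ((1/40)u+1/40)(40u²+480) + (0)
Last nonzero remainder: 40u²+480. Dividing through by 40 gives the monic gcd u²+12.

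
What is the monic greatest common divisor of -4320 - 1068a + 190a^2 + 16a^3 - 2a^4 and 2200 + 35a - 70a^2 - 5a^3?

Repeated division with remainder:
  -2a^4 + 16a^3 + 190a^2 - 1068a - 4320 = ((2/5)a - 44/5)(-5a^3 - 70a^2 + 35a + 2200) + (-440a^2 - 1640a + 15040)
  -5a^3 - 70a^2 + 35a + 2200 = ((1/88)a + 113/968)(-440a^2 - 1640a + 15040) + ((6720/121)a + 53760/121)
  -440a^2 - 1640a + 15040 = (-(1331/168)a + 5687/168)((6720/121)a + 53760/121) + (0)
Last nonzero remainder: (6720/121)a + 53760/121. Dividing through by 6720/121 gives the monic gcd a + 8.

8 + a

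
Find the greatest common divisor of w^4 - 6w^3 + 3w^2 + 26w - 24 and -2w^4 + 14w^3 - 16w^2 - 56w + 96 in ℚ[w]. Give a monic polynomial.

w^3 - 5w^2 - 2w + 24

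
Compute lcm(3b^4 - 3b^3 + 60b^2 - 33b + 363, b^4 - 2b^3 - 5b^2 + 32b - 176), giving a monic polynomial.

Repeated division with remainder:
  3b^4 - 3b^3 + 60b^2 - 33b + 363 = (3)(b^4 - 2b^3 - 5b^2 + 32b - 176) + (3b^3 + 75b^2 - 129b + 891)
  b^4 - 2b^3 - 5b^2 + 32b - 176 = ((1/3)b - 9)(3b^3 + 75b^2 - 129b + 891) + (713b^2 - 1426b + 7843)
  3b^3 + 75b^2 - 129b + 891 = ((3/713)b + 81/713)(713b^2 - 1426b + 7843) + (0)
Last nonzero remainder: 713b^2 - 1426b + 7843. Dividing through by 713 gives the monic gcd b^2 - 2b + 11.
Then lcm(f, g) = f·g / gcd(f, g); expanding and making the result monic gives the answer.

b^6 - b^5 + 4b^4 + 5b^3 - 199b^2 + 176b - 1936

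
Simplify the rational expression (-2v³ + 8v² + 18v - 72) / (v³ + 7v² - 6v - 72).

Euclidean algorithm in ℚ[v]:
  -2v³ + 8v² + 18v - 72 = (-2)(v³ + 7v² - 6v - 72) + (22v² + 6v - 216)
  v³ + 7v² - 6v - 72 = ((1/22)v + 37/121)(22v² + 6v - 216) + ((240/121)v - 720/121)
  22v² + 6v - 216 = ((1331/120)v + 363/10)((240/121)v - 720/121) + (0)
Last nonzero remainder: (240/121)v - 720/121. Dividing through by 240/121 gives the monic gcd v - 3.
Cancel v - 3 from numerator and denominator to get the reduced form.

(-2v² + 2v + 24)/(v² + 10v + 24)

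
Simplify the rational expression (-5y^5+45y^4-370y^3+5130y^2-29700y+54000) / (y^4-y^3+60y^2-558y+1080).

By polynomial division,
  -5y^5+45y^4-370y^3+5130y^2-29700y+54000 = (-5y+40)(y^4-y^3+60y^2-558y+1080) + (-30y^3-60y^2-1980y+10800)
  y^4-y^3+60y^2-558y+1080 = (-(1/30)y+1/10)(-30y^3-60y^2-1980y+10800) + (0)
Last nonzero remainder: -30y^3-60y^2-1980y+10800. Dividing through by -30 gives the monic gcd y^3+2y^2+66y-360.
Cancel y^3+2y^2+66y-360 from numerator and denominator to get the reduced form.

(-5y^2+55y-150)/(y-3)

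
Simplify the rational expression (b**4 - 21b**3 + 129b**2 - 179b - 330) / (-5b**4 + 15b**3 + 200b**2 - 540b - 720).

Apply the Euclidean algorithm:
  b**4 - 21b**3 + 129b**2 - 179b - 330 = (-1/5)(-5b**4 + 15b**3 + 200b**2 - 540b - 720) + (-18b**3 + 169b**2 - 287b - 474)
  -5b**4 + 15b**3 + 200b**2 - 540b - 720 = ((5/18)b + 575/324)(-18b**3 + 169b**2 - 287b - 474) + (-(6545/324)b**2 + (32725/324)b + 6545/54)
  -18b**3 + 169b**2 - 287b - 474 = ((5832/6545)b - 25596/6545)(-(6545/324)b**2 + (32725/324)b + 6545/54) + (0)
Last nonzero remainder: -(6545/324)b**2 + (32725/324)b + 6545/54. Dividing through by -6545/324 gives the monic gcd b**2 - 5b - 6.
Cancel b**2 - 5b - 6 from numerator and denominator to get the reduced form.

(-b**2 + 16b - 55)/(5b**2 + 10b - 120)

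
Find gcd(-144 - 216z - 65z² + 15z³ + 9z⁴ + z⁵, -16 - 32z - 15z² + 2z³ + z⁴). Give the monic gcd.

Apply the Euclidean algorithm:
  z⁵ + 9z⁴ + 15z³ - 65z² - 216z - 144 = (z + 7)(z⁴ + 2z³ - 15z² - 32z - 16) + (16z³ + 72z² + 24z - 32)
  z⁴ + 2z³ - 15z² - 32z - 16 = ((1/16)z - 5/32)(16z³ + 72z² + 24z - 32) + (-(21/4)z² - (105/4)z - 21)
  16z³ + 72z² + 24z - 32 = (-(64/21)z + 32/21)(-(21/4)z² - (105/4)z - 21) + (0)
Last nonzero remainder: -(21/4)z² - (105/4)z - 21. Dividing through by -21/4 gives the monic gcd z² + 5z + 4.

4 + 5z + z²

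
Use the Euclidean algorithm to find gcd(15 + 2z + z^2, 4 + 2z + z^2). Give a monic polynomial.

1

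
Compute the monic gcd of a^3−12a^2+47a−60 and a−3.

a−3

Repeated division with remainder:
  a^3−12a^2+47a−60 = (a^2−9a+20)(a−3) + (0)
The last nonzero remainder a−3 is already monic.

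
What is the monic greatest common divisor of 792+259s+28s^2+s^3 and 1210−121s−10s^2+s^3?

Apply the Euclidean algorithm:
  s^3+28s^2+259s+792 = (s^3−10s^2−121s+1210) + (38s^2+380s−418)
  s^3−10s^2−121s+1210 = ((1/38)s−10/19)(38s^2+380s−418) + (90s+990)
  38s^2+380s−418 = ((19/45)s−19/45)(90s+990) + (0)
Last nonzero remainder: 90s+990. Dividing through by 90 gives the monic gcd s+11.

11+s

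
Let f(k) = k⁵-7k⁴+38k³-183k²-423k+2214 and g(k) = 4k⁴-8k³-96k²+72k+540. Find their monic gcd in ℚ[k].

Euclidean algorithm in ℚ[k]:
  k⁵-7k⁴+38k³-183k²-423k+2214 = ((1/4)k-5/4)(4k⁴-8k³-96k²+72k+540) + (52k³-321k²-468k+2889)
  4k⁴-8k³-96k²+72k+540 = ((1/13)k+217/676)(52k³-321k²-468k+2889) + ((29097/676)k²-261873/676)
  52k³-321k²-468k+2889 = ((35152/29097)k-72332/9699)((29097/676)k²-261873/676) + (0)
Last nonzero remainder: (29097/676)k²-261873/676. Dividing through by 29097/676 gives the monic gcd k²-9.

k²-9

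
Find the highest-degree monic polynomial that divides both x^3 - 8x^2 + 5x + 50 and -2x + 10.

x - 5

By polynomial division,
  x^3 - 8x^2 + 5x + 50 = (-(1/2)x^2 + (3/2)x + 5)(-2x + 10) + (0)
Last nonzero remainder: -2x + 10. Dividing through by -2 gives the monic gcd x - 5.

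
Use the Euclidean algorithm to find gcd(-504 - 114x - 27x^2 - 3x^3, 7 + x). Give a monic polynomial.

Euclidean algorithm in ℚ[x]:
  -3x^3 - 27x^2 - 114x - 504 = (-3x^2 - 6x - 72)(x + 7) + (0)
The last nonzero remainder x + 7 is already monic.

7 + x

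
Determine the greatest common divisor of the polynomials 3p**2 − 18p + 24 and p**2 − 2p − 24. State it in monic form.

1

By polynomial division,
  3p**2 − 18p + 24 = (3)(p**2 − 2p − 24) + (−12p + 96)
  p**2 − 2p − 24 = (−(1/12)p − 1/2)(−12p + 96) + (24)
  −12p + 96 = (−(1/2)p + 4)(24) + (0)
The last nonzero remainder is the constant 24, so the polynomials are coprime and gcd = 1.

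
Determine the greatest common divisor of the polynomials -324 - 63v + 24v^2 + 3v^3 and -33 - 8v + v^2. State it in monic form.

3 + v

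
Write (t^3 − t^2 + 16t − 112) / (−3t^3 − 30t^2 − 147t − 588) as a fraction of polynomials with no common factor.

Repeated division with remainder:
  t^3 − t^2 + 16t − 112 = (−1/3)(−3t^3 − 30t^2 − 147t − 588) + (−11t^2 − 33t − 308)
  −3t^3 − 30t^2 − 147t − 588 = ((3/11)t + 21/11)(−11t^2 − 33t − 308) + (0)
Last nonzero remainder: −11t^2 − 33t − 308. Dividing through by −11 gives the monic gcd t^2 + 3t + 28.
Cancel t^2 + 3t + 28 from numerator and denominator to get the reduced form.

(−t + 4)/(3t + 21)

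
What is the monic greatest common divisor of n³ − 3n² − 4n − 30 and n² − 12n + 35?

Apply the Euclidean algorithm:
  n³ − 3n² − 4n − 30 = (n + 9)(n² − 12n + 35) + (69n − 345)
  n² − 12n + 35 = ((1/69)n − 7/69)(69n − 345) + (0)
Last nonzero remainder: 69n − 345. Dividing through by 69 gives the monic gcd n − 5.

n − 5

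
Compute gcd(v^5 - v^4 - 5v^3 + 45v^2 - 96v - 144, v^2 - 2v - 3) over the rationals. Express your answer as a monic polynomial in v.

Euclidean algorithm in ℚ[v]:
  v^5 - v^4 - 5v^3 + 45v^2 - 96v - 144 = (v^3 + v^2 + 48)(v^2 - 2v - 3) + (0)
The last nonzero remainder v^2 - 2v - 3 is already monic.

v^2 - 2v - 3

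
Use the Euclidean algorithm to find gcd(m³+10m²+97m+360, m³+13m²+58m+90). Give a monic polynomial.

m+5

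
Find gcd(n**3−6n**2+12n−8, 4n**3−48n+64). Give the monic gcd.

n**2−4n+4

Euclidean algorithm in ℚ[n]:
  n**3−6n**2+12n−8 = (1/4)(4n**3−48n+64) + (−6n**2+24n−24)
  4n**3−48n+64 = (−(2/3)n−8/3)(−6n**2+24n−24) + (0)
Last nonzero remainder: −6n**2+24n−24. Dividing through by −6 gives the monic gcd n**2−4n+4.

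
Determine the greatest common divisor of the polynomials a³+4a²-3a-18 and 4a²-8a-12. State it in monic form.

1

By polynomial division,
  a³+4a²-3a-18 = ((1/4)a+3/2)(4a²-8a-12) + (12a)
  4a²-8a-12 = ((1/3)a-2/3)(12a) + (-12)
  12a = (-a)(-12) + (0)
The last nonzero remainder is the constant -12, so the polynomials are coprime and gcd = 1.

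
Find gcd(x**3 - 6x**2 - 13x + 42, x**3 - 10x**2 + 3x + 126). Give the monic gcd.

Apply the Euclidean algorithm:
  x**3 - 6x**2 - 13x + 42 = (x**3 - 10x**2 + 3x + 126) + (4x**2 - 16x - 84)
  x**3 - 10x**2 + 3x + 126 = ((1/4)x - 3/2)(4x**2 - 16x - 84) + (0)
Last nonzero remainder: 4x**2 - 16x - 84. Dividing through by 4 gives the monic gcd x**2 - 4x - 21.

x**2 - 4x - 21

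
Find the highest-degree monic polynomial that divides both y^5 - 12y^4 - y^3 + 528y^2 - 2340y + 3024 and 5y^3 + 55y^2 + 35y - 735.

y^2 + 4y - 21

By polynomial division,
  y^5 - 12y^4 - y^3 + 528y^2 - 2340y + 3024 = ((1/5)y^2 - (23/5)y + 49)(5y^3 + 55y^2 + 35y - 735) + (-1859y^2 - 7436y + 39039)
  5y^3 + 55y^2 + 35y - 735 = (-(5/1859)y - 35/1859)(-1859y^2 - 7436y + 39039) + (0)
Last nonzero remainder: -1859y^2 - 7436y + 39039. Dividing through by -1859 gives the monic gcd y^2 + 4y - 21.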